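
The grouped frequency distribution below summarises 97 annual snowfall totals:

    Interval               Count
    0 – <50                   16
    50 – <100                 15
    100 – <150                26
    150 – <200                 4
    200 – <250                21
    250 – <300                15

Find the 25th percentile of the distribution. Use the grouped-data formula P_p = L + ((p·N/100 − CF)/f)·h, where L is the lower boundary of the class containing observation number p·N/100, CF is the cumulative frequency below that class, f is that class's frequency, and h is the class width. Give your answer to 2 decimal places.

77.50

N = 97; target position k = 25/100 · 97 = 24.25.
Cumulative frequencies: 16, 31, 57, 61, 82, 97.
Observation 24.25 falls in the class 50 – <100.
L = 50, CF = 16, f = 15, h = 50.
P25 = 50 + ((24.25 − 16)/15)·50 = 50 + 27.5 = 77.5.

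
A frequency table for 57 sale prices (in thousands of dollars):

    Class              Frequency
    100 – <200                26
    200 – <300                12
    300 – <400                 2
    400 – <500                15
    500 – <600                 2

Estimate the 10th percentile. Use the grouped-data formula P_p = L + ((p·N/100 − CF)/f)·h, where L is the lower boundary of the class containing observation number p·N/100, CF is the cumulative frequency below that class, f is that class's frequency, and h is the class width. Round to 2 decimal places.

N = 57; target position k = 10/100 · 57 = 5.7.
Cumulative frequencies: 26, 38, 40, 55, 57.
Observation 5.7 falls in the class 100 – <200.
L = 100, CF = 0, f = 26, h = 100.
P10 = 100 + ((5.7 − 0)/26)·100 = 100 + 21.9231 = 121.923.

121.92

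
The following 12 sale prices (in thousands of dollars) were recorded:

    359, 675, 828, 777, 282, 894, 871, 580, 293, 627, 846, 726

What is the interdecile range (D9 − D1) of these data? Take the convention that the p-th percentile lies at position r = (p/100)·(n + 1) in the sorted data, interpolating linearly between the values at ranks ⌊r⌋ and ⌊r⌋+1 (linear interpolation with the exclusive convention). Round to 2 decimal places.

Sorted: 282, 293, 359, 580, 627, 675, 726, 777, 828, 846, 871, 894.
n = 12.
P10: r = 1.3; ranks 1–2 are 282, 293; interpolating gives 285.3.
P90: r = 11.7; ranks 11–12 are 871, 894; interpolating gives 887.1.
Difference: 887.1 − 285.3 = 601.8.

601.80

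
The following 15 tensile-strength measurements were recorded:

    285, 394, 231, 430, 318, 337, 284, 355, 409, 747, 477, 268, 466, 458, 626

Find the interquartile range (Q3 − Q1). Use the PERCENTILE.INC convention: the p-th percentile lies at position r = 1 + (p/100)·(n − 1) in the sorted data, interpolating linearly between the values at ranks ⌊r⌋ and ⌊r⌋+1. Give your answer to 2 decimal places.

160.50

Sorted: 231, 268, 284, 285, 318, 337, 355, 394, 409, 430, 458, 466, 477, 626, 747.
n = 15.
P25: r = 4.5; ranks 4–5 are 285, 318; interpolating gives 301.5.
P75: r = 11.5; ranks 11–12 are 458, 466; interpolating gives 462.
Difference: 462 − 301.5 = 160.5.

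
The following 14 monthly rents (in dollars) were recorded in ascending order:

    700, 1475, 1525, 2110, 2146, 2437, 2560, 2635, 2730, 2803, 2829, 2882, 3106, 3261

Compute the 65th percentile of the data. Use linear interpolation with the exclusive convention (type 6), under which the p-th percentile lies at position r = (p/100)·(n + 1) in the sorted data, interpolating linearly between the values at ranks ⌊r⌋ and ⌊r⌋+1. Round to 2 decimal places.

n = 14.
r = (65/100)·(14 + 1) = 9.75.
Rank 9 is 2730 and rank 10 is 2803.
Interpolate: 2730 + 0.75·(2803 − 2730) = 2730 + 0.75·73 = 2784.75.

2784.75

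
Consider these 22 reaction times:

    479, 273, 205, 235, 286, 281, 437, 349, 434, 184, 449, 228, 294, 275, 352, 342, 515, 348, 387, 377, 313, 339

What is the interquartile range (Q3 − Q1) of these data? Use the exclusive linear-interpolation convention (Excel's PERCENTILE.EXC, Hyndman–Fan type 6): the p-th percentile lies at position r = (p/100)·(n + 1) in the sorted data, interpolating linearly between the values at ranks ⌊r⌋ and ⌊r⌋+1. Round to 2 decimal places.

Sorted: 184, 205, 228, 235, 273, 275, 281, 286, 294, 313, 339, 342, 348, 349, 352, 377, 387, 434, 437, 449, 479, 515.
n = 22.
P25: r = 5.75; ranks 5–6 are 273, 275; interpolating gives 274.5.
P75: r = 17.25; ranks 17–18 are 387, 434; interpolating gives 398.75.
Difference: 398.75 − 274.5 = 124.25.

124.25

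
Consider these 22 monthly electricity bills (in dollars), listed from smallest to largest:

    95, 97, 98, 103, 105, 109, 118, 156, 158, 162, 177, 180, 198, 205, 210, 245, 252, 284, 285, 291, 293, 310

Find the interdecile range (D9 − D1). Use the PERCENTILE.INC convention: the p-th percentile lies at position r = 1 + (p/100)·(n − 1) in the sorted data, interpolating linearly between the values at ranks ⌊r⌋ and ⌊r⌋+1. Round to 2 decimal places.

191.90

n = 22.
P10: r = 3.1; ranks 3–4 are 98, 103; interpolating gives 98.5.
P90: r = 19.9; ranks 19–20 are 285, 291; interpolating gives 290.4.
Difference: 290.4 − 98.5 = 191.9.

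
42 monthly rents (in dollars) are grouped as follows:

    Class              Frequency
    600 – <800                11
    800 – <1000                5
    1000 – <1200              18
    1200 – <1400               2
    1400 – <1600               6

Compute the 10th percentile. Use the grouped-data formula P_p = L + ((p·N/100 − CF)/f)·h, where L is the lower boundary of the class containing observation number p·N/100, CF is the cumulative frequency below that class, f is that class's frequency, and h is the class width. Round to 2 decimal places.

N = 42; target position k = 10/100 · 42 = 4.2.
Cumulative frequencies: 11, 16, 34, 36, 42.
Observation 4.2 falls in the class 600 – <800.
L = 600, CF = 0, f = 11, h = 200.
P10 = 600 + ((4.2 − 0)/11)·200 = 600 + 76.3636 = 676.364.

676.36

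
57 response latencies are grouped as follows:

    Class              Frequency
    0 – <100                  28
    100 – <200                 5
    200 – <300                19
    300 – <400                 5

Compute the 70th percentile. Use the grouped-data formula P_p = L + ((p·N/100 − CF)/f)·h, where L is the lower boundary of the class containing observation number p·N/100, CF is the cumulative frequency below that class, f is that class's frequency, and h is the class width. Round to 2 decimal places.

N = 57; target position k = 70/100 · 57 = 39.9.
Cumulative frequencies: 28, 33, 52, 57.
Observation 39.9 falls in the class 200 – <300.
L = 200, CF = 33, f = 19, h = 100.
P70 = 200 + ((39.9 − 33)/19)·100 = 200 + 36.3158 = 236.316.

236.32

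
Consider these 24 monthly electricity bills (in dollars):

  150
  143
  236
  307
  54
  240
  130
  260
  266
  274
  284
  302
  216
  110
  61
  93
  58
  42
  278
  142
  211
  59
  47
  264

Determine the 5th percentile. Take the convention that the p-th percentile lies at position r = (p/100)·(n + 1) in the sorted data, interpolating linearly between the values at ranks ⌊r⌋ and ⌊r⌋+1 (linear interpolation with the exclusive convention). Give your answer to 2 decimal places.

43.25

Sorted: 42, 47, 54, 58, 59, 61, 93, 110, 130, 142, 143, 150, 211, 216, 236, 240, 260, 264, 266, 274, 278, 284, 302, 307.
n = 24.
r = (5/100)·(24 + 1) = 1.25.
Rank 1 is 42 and rank 2 is 47.
Interpolate: 42 + 0.25·(47 − 42) = 42 + 0.25·5 = 43.25.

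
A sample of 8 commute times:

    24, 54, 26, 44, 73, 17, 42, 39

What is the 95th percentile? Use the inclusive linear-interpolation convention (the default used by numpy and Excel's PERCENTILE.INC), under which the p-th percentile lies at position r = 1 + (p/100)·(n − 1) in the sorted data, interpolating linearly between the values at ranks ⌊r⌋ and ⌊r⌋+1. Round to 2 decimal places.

Sorted: 17, 24, 26, 39, 42, 44, 54, 73.
n = 8.
r = 1 + (95/100)·(8 − 1) = 1 + 6.65 = 7.65.
Rank 7 is 54 and rank 8 is 73.
Interpolate: 54 + 0.65·(73 − 54) = 54 + 0.65·19 = 66.35.

66.35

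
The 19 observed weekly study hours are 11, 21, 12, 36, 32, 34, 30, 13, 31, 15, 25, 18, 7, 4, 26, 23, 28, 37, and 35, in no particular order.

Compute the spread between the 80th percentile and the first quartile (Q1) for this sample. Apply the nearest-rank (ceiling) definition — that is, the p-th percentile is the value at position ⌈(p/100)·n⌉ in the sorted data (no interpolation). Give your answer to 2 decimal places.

Sorted: 4, 7, 11, 12, 13, 15, 18, 21, 23, 25, 26, 28, 30, 31, 32, 34, 35, 36, 37.
n = 19.
P25: rank ⌈25/100·19⌉ = 5 → 13.
P80: rank ⌈80/100·19⌉ = 16 → 34.
Difference: 34 − 13 = 21.

21.00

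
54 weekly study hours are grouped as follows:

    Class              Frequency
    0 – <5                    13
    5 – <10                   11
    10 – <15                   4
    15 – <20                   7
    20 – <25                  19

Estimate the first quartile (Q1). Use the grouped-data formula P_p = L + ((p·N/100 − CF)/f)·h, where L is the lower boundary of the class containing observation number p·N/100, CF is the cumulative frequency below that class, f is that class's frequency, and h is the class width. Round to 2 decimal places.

N = 54; target position k = 25/100 · 54 = 13.5.
Cumulative frequencies: 13, 24, 28, 35, 54.
Observation 13.5 falls in the class 5 – <10.
L = 5, CF = 13, f = 11, h = 5.
P25 = 5 + ((13.5 − 13)/11)·5 = 5 + 0.227273 = 5.22727.

5.23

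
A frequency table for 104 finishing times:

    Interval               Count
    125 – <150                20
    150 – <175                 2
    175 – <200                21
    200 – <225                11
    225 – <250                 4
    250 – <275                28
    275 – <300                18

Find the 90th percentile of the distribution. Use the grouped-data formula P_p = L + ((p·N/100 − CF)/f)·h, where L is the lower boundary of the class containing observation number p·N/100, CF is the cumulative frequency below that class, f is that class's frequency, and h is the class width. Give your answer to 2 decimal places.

N = 104; target position k = 90/100 · 104 = 93.6.
Cumulative frequencies: 20, 22, 43, 54, 58, 86, 104.
Observation 93.6 falls in the class 275 – <300.
L = 275, CF = 86, f = 18, h = 25.
P90 = 275 + ((93.6 − 86)/18)·25 = 275 + 10.5556 = 285.556.

285.56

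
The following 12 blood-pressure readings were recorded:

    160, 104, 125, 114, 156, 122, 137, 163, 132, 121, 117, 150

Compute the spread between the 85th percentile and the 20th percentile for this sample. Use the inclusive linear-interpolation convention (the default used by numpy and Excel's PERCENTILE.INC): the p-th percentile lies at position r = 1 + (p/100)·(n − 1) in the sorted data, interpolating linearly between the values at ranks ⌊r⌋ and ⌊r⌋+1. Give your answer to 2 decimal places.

Sorted: 104, 114, 117, 121, 122, 125, 132, 137, 150, 156, 160, 163.
n = 12.
P20: r = 3.2; ranks 3–4 are 117, 121; interpolating gives 117.8.
P85: r = 10.35; ranks 10–11 are 156, 160; interpolating gives 157.4.
Difference: 157.4 − 117.8 = 39.6.

39.60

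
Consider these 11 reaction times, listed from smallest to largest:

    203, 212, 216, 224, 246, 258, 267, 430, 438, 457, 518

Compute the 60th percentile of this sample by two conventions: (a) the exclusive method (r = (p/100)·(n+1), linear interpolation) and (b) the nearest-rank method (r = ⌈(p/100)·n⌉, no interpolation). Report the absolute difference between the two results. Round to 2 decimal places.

n = 11.
(a) r = 7.2; between ranks 7 (267) and 8 (430): 299.6.
(b) the nearest-rank method: rank 7 → 267.
|299.6 − 267| = 32.6.

32.60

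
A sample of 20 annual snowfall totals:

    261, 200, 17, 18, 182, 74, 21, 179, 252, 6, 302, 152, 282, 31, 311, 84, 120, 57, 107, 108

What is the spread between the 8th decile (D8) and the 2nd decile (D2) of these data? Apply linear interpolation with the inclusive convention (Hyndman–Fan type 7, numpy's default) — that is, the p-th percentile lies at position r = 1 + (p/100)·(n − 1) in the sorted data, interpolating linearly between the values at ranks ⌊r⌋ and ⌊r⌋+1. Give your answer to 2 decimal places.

Sorted: 6, 17, 18, 21, 31, 57, 74, 84, 107, 108, 120, 152, 179, 182, 200, 252, 261, 282, 302, 311.
n = 20.
P20: r = 4.8; ranks 4–5 are 21, 31; interpolating gives 29.
P80: r = 16.2; ranks 16–17 are 252, 261; interpolating gives 253.8.
Difference: 253.8 − 29 = 224.8.

224.80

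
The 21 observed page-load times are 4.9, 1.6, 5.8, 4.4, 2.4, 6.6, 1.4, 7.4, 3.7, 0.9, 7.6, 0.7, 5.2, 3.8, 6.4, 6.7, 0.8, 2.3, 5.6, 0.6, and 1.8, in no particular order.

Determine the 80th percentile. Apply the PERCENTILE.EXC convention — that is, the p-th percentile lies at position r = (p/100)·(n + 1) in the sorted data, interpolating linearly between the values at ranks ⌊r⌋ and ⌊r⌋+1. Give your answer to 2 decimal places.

Sorted: 0.6, 0.7, 0.8, 0.9, 1.4, 1.6, 1.8, 2.3, 2.4, 3.7, 3.8, 4.4, 4.9, 5.2, 5.6, 5.8, 6.4, 6.6, 6.7, 7.4, 7.6.
n = 21.
r = (80/100)·(21 + 1) = 17.6.
Rank 17 is 6.4 and rank 18 is 6.6.
Interpolate: 6.4 + 0.6·(6.6 − 6.4) = 6.4 + 0.6·0.2 = 6.52.

6.52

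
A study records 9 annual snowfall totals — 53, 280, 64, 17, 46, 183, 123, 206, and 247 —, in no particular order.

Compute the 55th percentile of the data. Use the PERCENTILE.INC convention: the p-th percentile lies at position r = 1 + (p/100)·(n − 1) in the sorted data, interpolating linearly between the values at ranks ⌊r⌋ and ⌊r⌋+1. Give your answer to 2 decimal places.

Sorted: 17, 46, 53, 64, 123, 183, 206, 247, 280.
n = 9.
r = 1 + (55/100)·(9 − 1) = 1 + 4.4 = 5.4.
Rank 5 is 123 and rank 6 is 183.
Interpolate: 123 + 0.4·(183 − 123) = 123 + 0.4·60 = 147.

147.00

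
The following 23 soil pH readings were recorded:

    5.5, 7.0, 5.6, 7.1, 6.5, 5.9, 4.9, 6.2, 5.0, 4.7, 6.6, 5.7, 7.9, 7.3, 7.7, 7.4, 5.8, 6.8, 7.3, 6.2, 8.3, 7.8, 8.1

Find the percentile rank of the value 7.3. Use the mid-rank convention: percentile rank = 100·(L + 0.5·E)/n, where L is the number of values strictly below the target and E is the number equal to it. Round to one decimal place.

69.6

Sorted: 4.7, 4.9, 5.0, 5.5, 5.6, 5.7, 5.8, 5.9, 6.2, 6.2, 6.5, 6.6, 6.8, 7.0, 7.1, 7.3, 7.3, 7.4, 7.7, 7.8, 7.9, 8.1, 8.3.
Count below 7.3: L = 15; count equal: E = 2; n = 23.
Percentile rank = 100·(15 + 0.5·2)/23 = 100·16/23 = 69.57.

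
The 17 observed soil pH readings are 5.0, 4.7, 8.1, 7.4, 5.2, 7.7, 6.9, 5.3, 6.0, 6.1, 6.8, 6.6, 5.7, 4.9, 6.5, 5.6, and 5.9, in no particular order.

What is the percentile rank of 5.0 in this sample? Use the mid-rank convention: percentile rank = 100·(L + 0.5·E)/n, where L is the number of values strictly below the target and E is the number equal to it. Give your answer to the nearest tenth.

Sorted: 4.7, 4.9, 5.0, 5.2, 5.3, 5.6, 5.7, 5.9, 6.0, 6.1, 6.5, 6.6, 6.8, 6.9, 7.4, 7.7, 8.1.
Count below 5.0: L = 2; count equal: E = 1; n = 17.
Percentile rank = 100·(2 + 0.5·1)/17 = 100·2.5/17 = 14.71.

14.7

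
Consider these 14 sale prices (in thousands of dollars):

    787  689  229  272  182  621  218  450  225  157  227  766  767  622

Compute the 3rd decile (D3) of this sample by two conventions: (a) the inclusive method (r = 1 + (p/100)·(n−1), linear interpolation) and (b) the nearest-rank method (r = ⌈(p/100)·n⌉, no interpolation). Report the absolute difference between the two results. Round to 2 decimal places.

Sorted: 157, 182, 218, 225, 227, 229, 272, 450, 621, 622, 689, 766, 767, 787.
n = 14.
(a) r = 4.9; between ranks 4 (225) and 5 (227): 226.8.
(b) the nearest-rank method: rank 5 → 227.
|226.8 − 227| = 0.2.

0.20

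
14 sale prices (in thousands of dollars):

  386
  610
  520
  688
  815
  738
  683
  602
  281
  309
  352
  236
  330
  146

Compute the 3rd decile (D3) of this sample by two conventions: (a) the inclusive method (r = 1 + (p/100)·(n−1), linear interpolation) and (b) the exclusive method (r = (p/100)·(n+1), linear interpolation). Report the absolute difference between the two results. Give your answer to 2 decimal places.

8.40

Sorted: 146, 236, 281, 309, 330, 352, 386, 520, 602, 610, 683, 688, 738, 815.
n = 14.
(a) r = 4.9; between ranks 4 (309) and 5 (330): 327.9.
(b) r = 4.5; between ranks 4 (309) and 5 (330): 319.5.
|327.9 − 319.5| = 8.4.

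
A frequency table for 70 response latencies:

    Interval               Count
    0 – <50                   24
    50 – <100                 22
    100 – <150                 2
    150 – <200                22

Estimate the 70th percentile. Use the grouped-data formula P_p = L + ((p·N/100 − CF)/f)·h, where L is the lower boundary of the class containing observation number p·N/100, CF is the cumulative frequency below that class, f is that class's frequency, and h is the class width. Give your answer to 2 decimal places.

N = 70; target position k = 70/100 · 70 = 49.
Cumulative frequencies: 24, 46, 48, 70.
Observation 49 falls in the class 150 – <200.
L = 150, CF = 48, f = 22, h = 50.
P70 = 150 + ((49 − 48)/22)·50 = 150 + 2.27273 = 152.273.

152.27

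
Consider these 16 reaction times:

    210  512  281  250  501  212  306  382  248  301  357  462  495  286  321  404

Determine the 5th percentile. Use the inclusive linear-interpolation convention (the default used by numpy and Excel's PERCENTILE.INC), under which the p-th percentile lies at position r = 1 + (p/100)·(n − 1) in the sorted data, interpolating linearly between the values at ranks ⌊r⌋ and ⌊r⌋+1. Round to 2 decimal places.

211.50

Sorted: 210, 212, 248, 250, 281, 286, 301, 306, 321, 357, 382, 404, 462, 495, 501, 512.
n = 16.
r = 1 + (5/100)·(16 − 1) = 1 + 0.75 = 1.75.
Rank 1 is 210 and rank 2 is 212.
Interpolate: 210 + 0.75·(212 − 210) = 210 + 0.75·2 = 211.5.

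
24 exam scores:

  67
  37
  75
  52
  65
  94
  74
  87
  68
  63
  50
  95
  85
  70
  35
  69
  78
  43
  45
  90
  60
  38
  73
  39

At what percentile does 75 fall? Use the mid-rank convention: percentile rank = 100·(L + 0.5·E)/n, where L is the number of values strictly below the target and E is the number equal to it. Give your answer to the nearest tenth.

72.9

Sorted: 35, 37, 38, 39, 43, 45, 50, 52, 60, 63, 65, 67, 68, 69, 70, 73, 74, 75, 78, 85, 87, 90, 94, 95.
Count below 75: L = 17; count equal: E = 1; n = 24.
Percentile rank = 100·(17 + 0.5·1)/24 = 100·17.5/24 = 72.92.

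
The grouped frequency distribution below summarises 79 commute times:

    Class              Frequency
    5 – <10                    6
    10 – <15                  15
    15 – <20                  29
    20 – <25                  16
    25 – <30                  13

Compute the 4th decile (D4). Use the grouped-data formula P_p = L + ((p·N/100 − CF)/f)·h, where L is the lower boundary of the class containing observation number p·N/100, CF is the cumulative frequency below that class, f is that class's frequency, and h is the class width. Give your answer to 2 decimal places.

N = 79; target position k = 40/100 · 79 = 31.6.
Cumulative frequencies: 6, 21, 50, 66, 79.
Observation 31.6 falls in the class 15 – <20.
L = 15, CF = 21, f = 29, h = 5.
P40 = 15 + ((31.6 − 21)/29)·5 = 15 + 1.82759 = 16.8276.

16.83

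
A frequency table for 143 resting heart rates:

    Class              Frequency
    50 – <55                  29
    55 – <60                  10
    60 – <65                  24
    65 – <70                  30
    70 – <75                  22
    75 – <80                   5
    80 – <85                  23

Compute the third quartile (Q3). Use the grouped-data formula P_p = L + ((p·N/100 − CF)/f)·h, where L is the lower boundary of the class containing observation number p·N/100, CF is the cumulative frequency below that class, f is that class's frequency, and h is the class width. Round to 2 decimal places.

N = 143; target position k = 75/100 · 143 = 107.25.
Cumulative frequencies: 29, 39, 63, 93, 115, 120, 143.
Observation 107.25 falls in the class 70 – <75.
L = 70, CF = 93, f = 22, h = 5.
P75 = 70 + ((107.25 − 93)/22)·5 = 70 + 3.23864 = 73.2386.

73.24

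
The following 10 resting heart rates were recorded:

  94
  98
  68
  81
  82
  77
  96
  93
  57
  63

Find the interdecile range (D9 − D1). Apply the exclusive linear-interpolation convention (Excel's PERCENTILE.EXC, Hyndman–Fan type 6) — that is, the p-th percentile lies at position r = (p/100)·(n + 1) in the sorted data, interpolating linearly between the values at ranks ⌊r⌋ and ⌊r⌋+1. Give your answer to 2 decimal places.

40.20

Sorted: 57, 63, 68, 77, 81, 82, 93, 94, 96, 98.
n = 10.
P10: r = 1.1; ranks 1–2 are 57, 63; interpolating gives 57.6.
P90: r = 9.9; ranks 9–10 are 96, 98; interpolating gives 97.8.
Difference: 97.8 − 57.6 = 40.2.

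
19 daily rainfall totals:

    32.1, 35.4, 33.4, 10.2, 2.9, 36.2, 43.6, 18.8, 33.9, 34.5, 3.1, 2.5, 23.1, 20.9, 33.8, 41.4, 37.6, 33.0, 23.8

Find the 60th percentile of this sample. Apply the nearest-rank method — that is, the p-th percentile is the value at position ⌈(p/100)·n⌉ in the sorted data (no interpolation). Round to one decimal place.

Sorted: 2.5, 2.9, 3.1, 10.2, 18.8, 20.9, 23.1, 23.8, 32.1, 33.0, 33.4, 33.8, 33.9, 34.5, 35.4, 36.2, 37.6, 41.4, 43.6.
n = 19.
Position = ⌈60/100 · 19⌉ = ⌈11.4⌉ = 12.
The value at rank 12 is 33.8.

33.8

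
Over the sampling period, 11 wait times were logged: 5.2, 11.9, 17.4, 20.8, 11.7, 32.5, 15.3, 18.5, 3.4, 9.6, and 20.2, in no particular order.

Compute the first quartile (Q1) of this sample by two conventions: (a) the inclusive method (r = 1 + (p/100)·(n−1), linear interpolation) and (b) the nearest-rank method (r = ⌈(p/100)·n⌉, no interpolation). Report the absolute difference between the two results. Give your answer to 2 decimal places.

Sorted: 3.4, 5.2, 9.6, 11.7, 11.9, 15.3, 17.4, 18.5, 20.2, 20.8, 32.5.
n = 11.
(a) r = 3.5; between ranks 3 (9.6) and 4 (11.7): 10.65.
(b) the nearest-rank method: rank 3 → 9.6.
|10.65 − 9.6| = 1.05.

1.05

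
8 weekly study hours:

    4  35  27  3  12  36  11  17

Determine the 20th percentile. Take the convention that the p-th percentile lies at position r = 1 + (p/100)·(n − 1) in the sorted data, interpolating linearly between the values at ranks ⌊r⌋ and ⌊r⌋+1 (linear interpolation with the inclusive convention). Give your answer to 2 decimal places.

Sorted: 3, 4, 11, 12, 17, 27, 35, 36.
n = 8.
r = 1 + (20/100)·(8 − 1) = 1 + 1.4 = 2.4.
Rank 2 is 4 and rank 3 is 11.
Interpolate: 4 + 0.4·(11 − 4) = 4 + 0.4·7 = 6.8.

6.80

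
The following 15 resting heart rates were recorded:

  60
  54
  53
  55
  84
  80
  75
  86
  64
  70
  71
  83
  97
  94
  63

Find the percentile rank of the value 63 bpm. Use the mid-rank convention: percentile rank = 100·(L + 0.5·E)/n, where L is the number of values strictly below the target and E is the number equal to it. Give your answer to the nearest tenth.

Sorted: 53, 54, 55, 60, 63, 64, 70, 71, 75, 80, 83, 84, 86, 94, 97.
Count below 63: L = 4; count equal: E = 1; n = 15.
Percentile rank = 100·(4 + 0.5·1)/15 = 100·4.5/15 = 30.

30.0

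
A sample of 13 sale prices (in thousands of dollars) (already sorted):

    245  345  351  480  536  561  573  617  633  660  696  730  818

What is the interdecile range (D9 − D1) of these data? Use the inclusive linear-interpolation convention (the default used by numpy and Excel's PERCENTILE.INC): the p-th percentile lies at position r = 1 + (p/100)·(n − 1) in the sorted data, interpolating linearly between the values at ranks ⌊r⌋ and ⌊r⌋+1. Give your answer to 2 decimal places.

377.00

n = 13.
P10: r = 2.2; ranks 2–3 are 345, 351; interpolating gives 346.2.
P90: r = 11.8; ranks 11–12 are 696, 730; interpolating gives 723.2.
Difference: 723.2 − 346.2 = 377.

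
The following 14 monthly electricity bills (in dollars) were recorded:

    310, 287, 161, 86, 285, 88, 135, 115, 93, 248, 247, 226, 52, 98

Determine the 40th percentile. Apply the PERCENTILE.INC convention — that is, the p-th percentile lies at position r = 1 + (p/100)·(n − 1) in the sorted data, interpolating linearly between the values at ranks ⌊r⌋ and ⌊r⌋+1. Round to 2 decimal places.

119.00

Sorted: 52, 86, 88, 93, 98, 115, 135, 161, 226, 247, 248, 285, 287, 310.
n = 14.
r = 1 + (40/100)·(14 − 1) = 1 + 5.2 = 6.2.
Rank 6 is 115 and rank 7 is 135.
Interpolate: 115 + 0.2·(135 − 115) = 115 + 0.2·20 = 119.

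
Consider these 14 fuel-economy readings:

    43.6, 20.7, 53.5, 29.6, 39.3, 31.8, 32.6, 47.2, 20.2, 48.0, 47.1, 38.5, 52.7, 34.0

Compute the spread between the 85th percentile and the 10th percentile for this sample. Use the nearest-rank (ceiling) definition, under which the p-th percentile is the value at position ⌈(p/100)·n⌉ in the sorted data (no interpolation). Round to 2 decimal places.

27.30

Sorted: 20.2, 20.7, 29.6, 31.8, 32.6, 34.0, 38.5, 39.3, 43.6, 47.1, 47.2, 48.0, 52.7, 53.5.
n = 14.
P10: rank ⌈10/100·14⌉ = 2 → 20.7.
P85: rank ⌈85/100·14⌉ = 12 → 48.
Difference: 48 − 20.7 = 27.3.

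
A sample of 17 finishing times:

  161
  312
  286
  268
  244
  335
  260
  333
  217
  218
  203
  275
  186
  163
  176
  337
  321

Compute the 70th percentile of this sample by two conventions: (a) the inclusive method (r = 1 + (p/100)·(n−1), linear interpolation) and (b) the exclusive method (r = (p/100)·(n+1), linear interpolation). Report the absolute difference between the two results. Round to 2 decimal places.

Sorted: 161, 163, 176, 186, 203, 217, 218, 244, 260, 268, 275, 286, 312, 321, 333, 335, 337.
n = 17.
(a) r = 12.2; between ranks 12 (286) and 13 (312): 291.2.
(b) r = 12.6; between ranks 12 (286) and 13 (312): 301.6.
|291.2 − 301.6| = 10.4.

10.40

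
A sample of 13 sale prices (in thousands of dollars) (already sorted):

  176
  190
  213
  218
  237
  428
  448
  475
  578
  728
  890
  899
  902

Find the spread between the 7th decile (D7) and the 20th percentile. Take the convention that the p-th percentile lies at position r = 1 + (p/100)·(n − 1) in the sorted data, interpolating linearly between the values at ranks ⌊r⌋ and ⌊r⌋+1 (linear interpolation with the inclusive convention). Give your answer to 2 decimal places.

n = 13.
P20: r = 3.4; ranks 3–4 are 213, 218; interpolating gives 215.
P70: r = 9.4; ranks 9–10 are 578, 728; interpolating gives 638.
Difference: 638 − 215 = 423.

423.00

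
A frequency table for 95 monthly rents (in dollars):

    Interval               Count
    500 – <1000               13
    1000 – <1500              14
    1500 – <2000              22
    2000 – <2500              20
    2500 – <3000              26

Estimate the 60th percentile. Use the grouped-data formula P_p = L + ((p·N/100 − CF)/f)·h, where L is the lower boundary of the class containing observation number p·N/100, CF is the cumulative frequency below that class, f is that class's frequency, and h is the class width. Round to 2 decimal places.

2200.00

N = 95; target position k = 60/100 · 95 = 57.
Cumulative frequencies: 13, 27, 49, 69, 95.
Observation 57 falls in the class 2000 – <2500.
L = 2000, CF = 49, f = 20, h = 500.
P60 = 2000 + ((57 − 49)/20)·500 = 2000 + 200 = 2200.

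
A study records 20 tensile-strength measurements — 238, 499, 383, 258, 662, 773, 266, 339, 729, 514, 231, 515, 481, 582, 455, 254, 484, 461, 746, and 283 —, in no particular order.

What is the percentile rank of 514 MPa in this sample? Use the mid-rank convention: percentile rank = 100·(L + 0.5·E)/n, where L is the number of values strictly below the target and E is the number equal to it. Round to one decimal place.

67.5

Sorted: 231, 238, 254, 258, 266, 283, 339, 383, 455, 461, 481, 484, 499, 514, 515, 582, 662, 729, 746, 773.
Count below 514: L = 13; count equal: E = 1; n = 20.
Percentile rank = 100·(13 + 0.5·1)/20 = 100·13.5/20 = 67.5.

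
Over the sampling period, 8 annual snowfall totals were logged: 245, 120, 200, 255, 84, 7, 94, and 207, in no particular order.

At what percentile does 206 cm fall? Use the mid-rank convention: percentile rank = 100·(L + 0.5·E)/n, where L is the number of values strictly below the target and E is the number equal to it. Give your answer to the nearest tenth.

62.5

Sorted: 7, 84, 94, 120, 200, 207, 245, 255.
Count below 206: L = 5; count equal: E = 0; n = 8.
Percentile rank = 100·(5 + 0.5·0)/8 = 100·5/8 = 62.5.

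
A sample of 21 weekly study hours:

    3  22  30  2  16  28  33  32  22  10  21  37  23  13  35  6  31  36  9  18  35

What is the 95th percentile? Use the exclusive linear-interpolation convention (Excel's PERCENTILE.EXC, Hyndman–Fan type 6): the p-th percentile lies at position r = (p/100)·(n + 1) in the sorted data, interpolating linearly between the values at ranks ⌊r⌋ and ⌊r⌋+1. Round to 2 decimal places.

Sorted: 2, 3, 6, 9, 10, 13, 16, 18, 21, 22, 22, 23, 28, 30, 31, 32, 33, 35, 35, 36, 37.
n = 21.
r = (95/100)·(21 + 1) = 20.9.
Rank 20 is 36 and rank 21 is 37.
Interpolate: 36 + 0.9·(37 − 36) = 36 + 0.9·1 = 36.9.

36.90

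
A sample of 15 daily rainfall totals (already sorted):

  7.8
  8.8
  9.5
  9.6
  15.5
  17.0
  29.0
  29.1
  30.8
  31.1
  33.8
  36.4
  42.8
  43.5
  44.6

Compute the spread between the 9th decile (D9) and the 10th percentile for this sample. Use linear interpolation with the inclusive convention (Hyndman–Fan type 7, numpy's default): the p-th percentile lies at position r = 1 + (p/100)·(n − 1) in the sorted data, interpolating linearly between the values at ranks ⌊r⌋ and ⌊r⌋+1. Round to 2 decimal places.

n = 15.
P10: r = 2.4; ranks 2–3 are 8.8, 9.5; interpolating gives 9.08.
P90: r = 13.6; ranks 13–14 are 42.8, 43.5; interpolating gives 43.22.
Difference: 43.22 − 9.08 = 34.14.

34.14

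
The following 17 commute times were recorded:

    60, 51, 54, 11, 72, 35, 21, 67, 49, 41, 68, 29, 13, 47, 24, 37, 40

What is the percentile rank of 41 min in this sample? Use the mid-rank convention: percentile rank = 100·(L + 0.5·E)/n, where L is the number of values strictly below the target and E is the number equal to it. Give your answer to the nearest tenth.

50.0

Sorted: 11, 13, 21, 24, 29, 35, 37, 40, 41, 47, 49, 51, 54, 60, 67, 68, 72.
Count below 41: L = 8; count equal: E = 1; n = 17.
Percentile rank = 100·(8 + 0.5·1)/17 = 100·8.5/17 = 50.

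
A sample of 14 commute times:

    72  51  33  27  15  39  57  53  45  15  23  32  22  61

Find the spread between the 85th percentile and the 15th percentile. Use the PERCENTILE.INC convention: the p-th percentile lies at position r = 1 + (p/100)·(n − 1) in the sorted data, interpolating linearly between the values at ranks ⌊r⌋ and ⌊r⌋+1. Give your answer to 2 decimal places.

Sorted: 15, 15, 22, 23, 27, 32, 33, 39, 45, 51, 53, 57, 61, 72.
n = 14.
P15: r = 2.95; ranks 2–3 are 15, 22; interpolating gives 21.65.
P85: r = 12.05; ranks 12–13 are 57, 61; interpolating gives 57.2.
Difference: 57.2 − 21.65 = 35.55.

35.55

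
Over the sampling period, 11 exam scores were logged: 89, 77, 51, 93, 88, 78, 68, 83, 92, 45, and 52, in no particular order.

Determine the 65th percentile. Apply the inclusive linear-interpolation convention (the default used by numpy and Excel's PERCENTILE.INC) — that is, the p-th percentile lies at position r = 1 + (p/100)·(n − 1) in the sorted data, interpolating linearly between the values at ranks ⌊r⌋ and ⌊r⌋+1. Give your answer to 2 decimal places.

Sorted: 45, 51, 52, 68, 77, 78, 83, 88, 89, 92, 93.
n = 11.
r = 1 + (65/100)·(11 − 1) = 1 + 6.5 = 7.5.
Rank 7 is 83 and rank 8 is 88.
Interpolate: 83 + 0.5·(88 − 83) = 83 + 0.5·5 = 85.5.

85.50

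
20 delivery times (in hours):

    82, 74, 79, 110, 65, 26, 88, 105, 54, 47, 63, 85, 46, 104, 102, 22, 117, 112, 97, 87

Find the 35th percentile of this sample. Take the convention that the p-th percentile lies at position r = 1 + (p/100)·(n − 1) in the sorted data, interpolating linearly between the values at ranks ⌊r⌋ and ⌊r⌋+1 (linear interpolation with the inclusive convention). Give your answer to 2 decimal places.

Sorted: 22, 26, 46, 47, 54, 63, 65, 74, 79, 82, 85, 87, 88, 97, 102, 104, 105, 110, 112, 117.
n = 20.
r = 1 + (35/100)·(20 − 1) = 1 + 6.65 = 7.65.
Rank 7 is 65 and rank 8 is 74.
Interpolate: 65 + 0.65·(74 − 65) = 65 + 0.65·9 = 70.85.

70.85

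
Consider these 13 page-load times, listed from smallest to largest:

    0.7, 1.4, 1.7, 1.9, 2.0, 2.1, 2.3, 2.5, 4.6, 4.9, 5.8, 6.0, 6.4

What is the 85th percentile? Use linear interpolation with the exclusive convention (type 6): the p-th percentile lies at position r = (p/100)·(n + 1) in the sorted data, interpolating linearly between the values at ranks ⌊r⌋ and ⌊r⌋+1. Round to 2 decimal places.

n = 13.
r = (85/100)·(13 + 1) = 11.9.
Rank 11 is 5.8 and rank 12 is 6.0.
Interpolate: 5.8 + 0.9·(6.0 − 5.8) = 5.8 + 0.9·0.2 = 5.98.

5.98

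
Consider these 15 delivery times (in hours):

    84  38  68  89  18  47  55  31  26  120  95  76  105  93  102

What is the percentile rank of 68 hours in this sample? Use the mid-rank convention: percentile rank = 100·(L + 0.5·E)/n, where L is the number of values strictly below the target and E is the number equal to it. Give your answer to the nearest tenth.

Sorted: 18, 26, 31, 38, 47, 55, 68, 76, 84, 89, 93, 95, 102, 105, 120.
Count below 68: L = 6; count equal: E = 1; n = 15.
Percentile rank = 100·(6 + 0.5·1)/15 = 100·6.5/15 = 43.33.

43.3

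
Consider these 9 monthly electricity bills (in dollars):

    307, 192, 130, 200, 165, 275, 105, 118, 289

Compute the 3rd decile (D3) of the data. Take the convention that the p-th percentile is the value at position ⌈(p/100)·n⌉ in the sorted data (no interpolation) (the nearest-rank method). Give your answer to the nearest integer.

130

Sorted: 105, 118, 130, 165, 192, 200, 275, 289, 307.
n = 9.
Position = ⌈30/100 · 9⌉ = ⌈2.7⌉ = 3.
The value at rank 3 is 130.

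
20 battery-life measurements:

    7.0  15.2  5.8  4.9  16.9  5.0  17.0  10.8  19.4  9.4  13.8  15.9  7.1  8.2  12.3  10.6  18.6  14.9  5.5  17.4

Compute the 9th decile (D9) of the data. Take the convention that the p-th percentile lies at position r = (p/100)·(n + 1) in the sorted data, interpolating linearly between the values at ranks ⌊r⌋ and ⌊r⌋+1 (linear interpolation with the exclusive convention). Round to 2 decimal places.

Sorted: 4.9, 5.0, 5.5, 5.8, 7.0, 7.1, 8.2, 9.4, 10.6, 10.8, 12.3, 13.8, 14.9, 15.2, 15.9, 16.9, 17.0, 17.4, 18.6, 19.4.
n = 20.
r = (90/100)·(20 + 1) = 18.9.
Rank 18 is 17.4 and rank 19 is 18.6.
Interpolate: 17.4 + 0.9·(18.6 − 17.4) = 17.4 + 0.9·1.2 = 18.48.

18.48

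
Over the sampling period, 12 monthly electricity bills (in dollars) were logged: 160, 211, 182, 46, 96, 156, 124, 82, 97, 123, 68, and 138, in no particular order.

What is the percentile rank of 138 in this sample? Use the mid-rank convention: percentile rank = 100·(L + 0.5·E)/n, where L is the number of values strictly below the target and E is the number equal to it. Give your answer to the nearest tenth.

62.5

Sorted: 46, 68, 82, 96, 97, 123, 124, 138, 156, 160, 182, 211.
Count below 138: L = 7; count equal: E = 1; n = 12.
Percentile rank = 100·(7 + 0.5·1)/12 = 100·7.5/12 = 62.5.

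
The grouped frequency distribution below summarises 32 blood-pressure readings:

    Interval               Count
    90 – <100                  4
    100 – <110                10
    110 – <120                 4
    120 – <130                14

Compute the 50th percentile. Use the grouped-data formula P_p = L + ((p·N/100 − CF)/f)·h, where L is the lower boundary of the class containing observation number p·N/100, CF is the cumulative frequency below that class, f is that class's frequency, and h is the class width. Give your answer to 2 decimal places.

N = 32; target position k = 50/100 · 32 = 16.
Cumulative frequencies: 4, 14, 18, 32.
Observation 16 falls in the class 110 – <120.
L = 110, CF = 14, f = 4, h = 10.
P50 = 110 + ((16 − 14)/4)·10 = 110 + 5 = 115.

115.00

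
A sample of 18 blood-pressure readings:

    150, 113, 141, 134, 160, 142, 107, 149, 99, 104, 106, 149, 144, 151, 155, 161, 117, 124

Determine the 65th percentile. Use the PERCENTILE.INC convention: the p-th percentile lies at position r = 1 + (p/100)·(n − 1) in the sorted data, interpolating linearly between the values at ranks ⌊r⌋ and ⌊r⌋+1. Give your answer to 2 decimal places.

149.00

Sorted: 99, 104, 106, 107, 113, 117, 124, 134, 141, 142, 144, 149, 149, 150, 151, 155, 160, 161.
n = 18.
r = 1 + (65/100)·(18 − 1) = 1 + 11.05 = 12.05.
Rank 12 is 149 and rank 13 is 149.
Interpolate: 149 + 0.05·(149 − 149) = 149 + 0.05·0 = 149.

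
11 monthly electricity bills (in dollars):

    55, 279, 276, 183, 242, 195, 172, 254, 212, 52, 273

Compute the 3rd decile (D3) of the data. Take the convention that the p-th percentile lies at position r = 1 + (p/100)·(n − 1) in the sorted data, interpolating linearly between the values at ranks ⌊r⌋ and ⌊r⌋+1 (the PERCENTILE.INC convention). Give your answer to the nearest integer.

Sorted: 52, 55, 172, 183, 195, 212, 242, 254, 273, 276, 279.
n = 11.
r = 1 + (30/100)·(11 − 1) = 1 + 3 = 4.
r is an integer, so P30 is the value at rank 4: 183.

183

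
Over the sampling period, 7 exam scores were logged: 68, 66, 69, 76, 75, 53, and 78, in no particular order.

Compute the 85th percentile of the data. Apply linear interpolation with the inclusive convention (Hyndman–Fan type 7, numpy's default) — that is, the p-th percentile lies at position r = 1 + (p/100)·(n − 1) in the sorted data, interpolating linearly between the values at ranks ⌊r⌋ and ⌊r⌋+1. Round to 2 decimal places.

Sorted: 53, 66, 68, 69, 75, 76, 78.
n = 7.
r = 1 + (85/100)·(7 − 1) = 1 + 5.1 = 6.1.
Rank 6 is 76 and rank 7 is 78.
Interpolate: 76 + 0.1·(78 − 76) = 76 + 0.1·2 = 76.2.

76.20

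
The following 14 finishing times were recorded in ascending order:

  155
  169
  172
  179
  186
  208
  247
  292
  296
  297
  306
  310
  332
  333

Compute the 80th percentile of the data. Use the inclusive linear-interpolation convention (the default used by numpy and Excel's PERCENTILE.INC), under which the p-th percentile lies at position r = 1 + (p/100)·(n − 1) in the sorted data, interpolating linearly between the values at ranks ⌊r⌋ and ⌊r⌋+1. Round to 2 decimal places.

n = 14.
r = 1 + (80/100)·(14 − 1) = 1 + 10.4 = 11.4.
Rank 11 is 306 and rank 12 is 310.
Interpolate: 306 + 0.4·(310 − 306) = 306 + 0.4·4 = 307.6.

307.60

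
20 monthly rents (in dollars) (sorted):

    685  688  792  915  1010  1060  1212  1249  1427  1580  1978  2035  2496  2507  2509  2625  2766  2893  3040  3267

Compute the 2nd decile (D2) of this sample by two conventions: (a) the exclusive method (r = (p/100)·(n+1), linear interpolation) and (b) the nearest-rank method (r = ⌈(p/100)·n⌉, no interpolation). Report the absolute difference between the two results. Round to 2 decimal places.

n = 20.
(a) r = 4.2; between ranks 4 (915) and 5 (1010): 934.
(b) the nearest-rank method: rank 4 → 915.
|934 − 915| = 19.

19.00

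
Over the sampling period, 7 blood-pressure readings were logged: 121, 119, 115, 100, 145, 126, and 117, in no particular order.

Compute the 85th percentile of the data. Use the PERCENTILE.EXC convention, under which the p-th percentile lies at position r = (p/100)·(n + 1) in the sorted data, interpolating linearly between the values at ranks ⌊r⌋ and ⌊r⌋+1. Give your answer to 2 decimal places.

141.20

Sorted: 100, 115, 117, 119, 121, 126, 145.
n = 7.
r = (85/100)·(7 + 1) = 6.8.
Rank 6 is 126 and rank 7 is 145.
Interpolate: 126 + 0.8·(145 − 126) = 126 + 0.8·19 = 141.2.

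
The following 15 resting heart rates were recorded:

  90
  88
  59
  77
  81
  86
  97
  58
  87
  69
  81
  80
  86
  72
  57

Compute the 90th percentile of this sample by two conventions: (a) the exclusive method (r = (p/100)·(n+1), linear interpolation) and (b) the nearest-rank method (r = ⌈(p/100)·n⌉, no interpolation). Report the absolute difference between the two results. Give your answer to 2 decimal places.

Sorted: 57, 58, 59, 69, 72, 77, 80, 81, 81, 86, 86, 87, 88, 90, 97.
n = 15.
(a) r = 14.4; between ranks 14 (90) and 15 (97): 92.8.
(b) the nearest-rank method: rank 14 → 90.
|92.8 − 90| = 2.8.

2.80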